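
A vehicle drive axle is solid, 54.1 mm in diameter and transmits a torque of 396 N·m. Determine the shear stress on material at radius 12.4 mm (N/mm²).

5.84 N/mm²

J = πd⁴/32 = π(0.0541)⁴/32 = 8.410×10^-7 m⁴.
Shear stress varies linearly with radius: τ = T·r/J = 396.0 × 0.0124 / 8.410×10^-7 = 5.839×10^6 Pa.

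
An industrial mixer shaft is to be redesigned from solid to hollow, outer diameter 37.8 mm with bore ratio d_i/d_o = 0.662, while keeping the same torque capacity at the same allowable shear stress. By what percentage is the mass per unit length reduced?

Equal τ_max and T ⇒ the solid shaft needs d_s³ = d_o³(1−k⁴), so d_s = 37.8·(1−0.662⁴)^(1/3) = 35.21 mm.
Area ratio A_h/A_s = d_o²(1−k²)/d_s² = (1−k²)/(1−k⁴)^(2/3) = 0.6476.
Mass saving = 1 − 0.6476 = 35.2 %.

35.2 %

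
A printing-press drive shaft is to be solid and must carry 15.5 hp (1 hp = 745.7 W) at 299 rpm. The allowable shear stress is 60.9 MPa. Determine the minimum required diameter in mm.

31.4 mm

ω = 2π·299/60 = 31.31 rad/s, so T = P/ω = 15.5×745.7 / 31.31 = 369.1 N·m.
For a solid shaft τ_max = 16T/(πd³), so d = (16T/(π τ_allow))^(1/3) = (16·369.1/(π·6.09×10^7))^(1/3) = 0.03137 m.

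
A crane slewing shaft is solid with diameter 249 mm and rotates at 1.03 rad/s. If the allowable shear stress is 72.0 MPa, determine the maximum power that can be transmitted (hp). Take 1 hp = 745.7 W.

J = πd⁴/32 = π(0.249)⁴/32 = 3.774×10^-4 m⁴.
T_max = τ_allow·J/r = 7.20×10^7 × 3.774×10^-4 / 0.124 = 218300 N·m.
ω = 1.03 rad/s, so P_max = T_max·ω = 2.248×10^5 W.

301 hp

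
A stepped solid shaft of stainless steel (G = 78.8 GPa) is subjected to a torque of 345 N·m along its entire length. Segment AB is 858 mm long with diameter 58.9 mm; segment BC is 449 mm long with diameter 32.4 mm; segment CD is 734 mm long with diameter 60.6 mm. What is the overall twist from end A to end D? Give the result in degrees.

1.36°

J_AB = π(0.0589)⁴/32 = 1.18×10^-6 m⁴; J_BC = π(0.0324)⁴/32 = 1.08×10^-7 m⁴; J_CD = π(0.0606)⁴/32 = 1.32×10^-6 m⁴.
θ = (T/G)·Σ L_i/J_i = (345.0/78.8×10⁹)·(0.858/1.18×10^-6 + 0.449/1.08×10^-7 + 0.734/1.32×10^-6) = 0.02378 rad.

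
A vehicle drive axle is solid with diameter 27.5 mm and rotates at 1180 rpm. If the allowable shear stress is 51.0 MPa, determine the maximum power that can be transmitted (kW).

25.7 kW

J = πd⁴/32 = π(0.0275)⁴/32 = 5.615×10^-8 m⁴.
T_max = τ_allow·J/r = 5.10×10^7 × 5.615×10^-8 / 0.0138 = 208.3 N·m.
ω = 2π·1180/60 = 123.6 rad/s, so P_max = T_max·ω = 2.573×10^4 W.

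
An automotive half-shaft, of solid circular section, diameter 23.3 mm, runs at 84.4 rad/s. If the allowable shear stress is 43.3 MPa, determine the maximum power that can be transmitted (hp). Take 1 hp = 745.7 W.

J = πd⁴/32 = π(0.0233)⁴/32 = 2.894×10^-8 m⁴.
T_max = τ_allow·J/r = 4.33×10^7 × 2.894×10^-8 / 0.0117 = 107.5 N·m.
ω = 84.4 rad/s, so P_max = T_max·ω = 9077 W.

12.2 hp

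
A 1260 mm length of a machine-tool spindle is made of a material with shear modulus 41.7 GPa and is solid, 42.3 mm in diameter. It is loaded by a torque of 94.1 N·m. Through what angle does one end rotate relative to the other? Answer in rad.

J = πd⁴/32 = π(0.0423)⁴/32 = 3.143×10^-7 m⁴.
θ = T·L/(G·J) = 94.10 × 1.26 / (41.7×10⁹ × 3.143×10^-7) = 9.046×10^-3 rad.

0.00905 rad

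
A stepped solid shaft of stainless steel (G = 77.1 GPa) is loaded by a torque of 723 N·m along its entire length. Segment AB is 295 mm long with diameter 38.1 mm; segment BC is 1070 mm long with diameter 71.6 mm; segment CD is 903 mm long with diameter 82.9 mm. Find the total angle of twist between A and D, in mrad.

J_AB = π(0.0381)⁴/32 = 2.07×10^-7 m⁴; J_BC = π(0.0716)⁴/32 = 2.58×10^-6 m⁴; J_CD = π(0.0829)⁴/32 = 4.64×10^-6 m⁴.
θ = (T/G)·Σ L_i/J_i = (723.0/77.1×10⁹)·(0.295/2.07×10^-7 + 1.07/2.58×10^-6 + 0.903/4.64×10^-6) = 0.01909 rad.

19.1 mrad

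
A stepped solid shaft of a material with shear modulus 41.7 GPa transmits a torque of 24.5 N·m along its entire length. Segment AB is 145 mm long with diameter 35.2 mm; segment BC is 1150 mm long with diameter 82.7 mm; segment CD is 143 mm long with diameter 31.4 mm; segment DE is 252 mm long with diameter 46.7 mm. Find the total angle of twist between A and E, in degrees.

J_AB = π(0.0352)⁴/32 = 1.51×10^-7 m⁴; J_BC = π(0.0827)⁴/32 = 4.59×10^-6 m⁴; J_CD = π(0.0314)⁴/32 = 9.54×10^-8 m⁴; J_DE = π(0.0467)⁴/32 = 4.67×10^-7 m⁴.
θ = (T/G)·Σ L_i/J_i = (24.50/41.7×10⁹)·(0.145/1.51×10^-7 + 1.15/4.59×10^-6 + 0.143/9.54×10^-8 + 0.252/4.67×10^-7) = 1.910×10^-3 rad.

0.109°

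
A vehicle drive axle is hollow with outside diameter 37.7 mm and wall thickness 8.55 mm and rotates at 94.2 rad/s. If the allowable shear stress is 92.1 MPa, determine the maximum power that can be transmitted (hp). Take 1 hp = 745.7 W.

J = π(d_o⁴ − d_i⁴)/32 = π(0.0377⁴ − 0.0206⁴)/32 = 1.806×10^-7 m⁴.
T_max = τ_allow·J/r = 9.21×10^7 × 1.806×10^-7 / 0.0189 = 882.6 N·m.
ω = 94.2 rad/s, so P_max = T_max·ω = 8.314×10^4 W.

111 hp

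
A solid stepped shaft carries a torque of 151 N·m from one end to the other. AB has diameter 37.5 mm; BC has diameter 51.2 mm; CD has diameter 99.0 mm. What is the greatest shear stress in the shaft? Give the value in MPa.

Under the same torque, τ_max = 16T/(πd³) is largest where d is smallest — segment AB (d = 37.5 mm).
τ_max = 16·151.0/(π·(0.0375)³) = 1.458×10^7 Pa.

14.6 MPa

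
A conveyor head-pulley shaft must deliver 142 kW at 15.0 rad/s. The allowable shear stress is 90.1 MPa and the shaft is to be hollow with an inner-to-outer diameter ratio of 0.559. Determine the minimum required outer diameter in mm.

84.0 mm

ω = 15.0 rad/s, so T = P/ω = 142×10³ / 15.00 = 9467 N·m.
For a hollow shaft with d_i/d_o = 0.559: τ_max = 16T/(π d_o³ (1−k⁴)), so d_o = [16T/(π τ_allow (1−k⁴))]^(1/3) = [16·9467/(π·9.01×10^7·0.9024)]^(1/3) = 0.08401 m.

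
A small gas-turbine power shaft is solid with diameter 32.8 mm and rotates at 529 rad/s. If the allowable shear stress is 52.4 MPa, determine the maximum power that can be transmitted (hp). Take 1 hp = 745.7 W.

J = πd⁴/32 = π(0.0328)⁴/32 = 1.136×10^-7 m⁴.
T_max = τ_allow·J/r = 5.24×10^7 × 1.136×10^-7 / 0.0164 = 363.1 N·m.
ω = 529 rad/s, so P_max = T_max·ω = 1.921×10^5 W.

258 hp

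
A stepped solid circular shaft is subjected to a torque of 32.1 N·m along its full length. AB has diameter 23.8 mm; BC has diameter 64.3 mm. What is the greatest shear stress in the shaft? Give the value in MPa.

Under the same torque, τ_max = 16T/(πd³) is largest where d is smallest — segment AB (d = 23.8 mm).
τ_max = 16·32.10/(π·(0.0238)³) = 1.213×10^7 Pa.

12.1 MPa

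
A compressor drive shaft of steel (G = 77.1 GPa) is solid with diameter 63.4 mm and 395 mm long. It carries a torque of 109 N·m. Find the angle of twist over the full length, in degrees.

J = πd⁴/32 = π(0.0634)⁴/32 = 1.586×10^-6 m⁴.
θ = T·L/(G·J) = 109.0 × 0.395 / (77.1×10⁹ × 1.586×10^-6) = 3.521×10^-4 rad.

0.0202°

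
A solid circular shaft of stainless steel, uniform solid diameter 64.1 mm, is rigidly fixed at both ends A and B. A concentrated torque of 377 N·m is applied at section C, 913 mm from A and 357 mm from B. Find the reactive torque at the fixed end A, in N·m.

With uniform GJ and both ends fixed, compatibility θ_AC = θ_CB gives T_A·a = T_B·b, together with T_A + T_B = T₀.
T_A = T₀·b/(a+b) = 377.0·357/1270 = 106.0 N·m; T_B = 271.0 N·m.

106 N·m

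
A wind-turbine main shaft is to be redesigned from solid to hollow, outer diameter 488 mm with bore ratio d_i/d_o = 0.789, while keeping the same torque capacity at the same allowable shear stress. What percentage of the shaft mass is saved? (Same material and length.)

Equal τ_max and T ⇒ the solid shaft needs d_s³ = d_o³(1−k⁴), so d_s = 488·(1−0.789⁴)^(1/3) = 414.4 mm.
Area ratio A_h/A_s = d_o²(1−k²)/d_s² = (1−k²)/(1−k⁴)^(2/3) = 0.5234.
Mass saving = 1 − 0.5234 = 47.7 %.

47.7 %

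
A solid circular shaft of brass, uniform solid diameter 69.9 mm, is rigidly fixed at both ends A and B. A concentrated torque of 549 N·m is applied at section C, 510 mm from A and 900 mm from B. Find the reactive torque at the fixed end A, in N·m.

With uniform GJ and both ends fixed, compatibility θ_AC = θ_CB gives T_A·a = T_B·b, together with T_A + T_B = T₀.
T_A = T₀·b/(a+b) = 549.0·900/1410 = 350.4 N·m; T_B = 198.6 N·m.

350 N·m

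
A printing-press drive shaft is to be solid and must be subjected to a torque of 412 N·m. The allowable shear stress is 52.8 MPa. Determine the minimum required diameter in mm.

For a solid shaft τ_max = 16T/(πd³), so d = (16T/(π τ_allow))^(1/3) = (16·412.0/(π·5.28×10^7))^(1/3) = 0.03413 m.

34.1 mm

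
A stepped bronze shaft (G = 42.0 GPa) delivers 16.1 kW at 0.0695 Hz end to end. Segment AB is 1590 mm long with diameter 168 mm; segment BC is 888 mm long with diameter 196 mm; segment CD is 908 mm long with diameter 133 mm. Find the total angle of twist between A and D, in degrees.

2.82°

ω = 2π·0.0695 = 0.4367 rad/s, so T = P/ω = 16.1×10³ / 0.4367 = 36870 N·m.
J_AB = π(0.168)⁴/32 = 7.82×10^-5 m⁴; J_BC = π(0.196)⁴/32 = 1.45×10^-4 m⁴; J_CD = π(0.133)⁴/32 = 3.07×10^-5 m⁴.
θ = (T/G)·Σ L_i/J_i = (36870/42.0×10⁹)·(1.59/7.82×10^-5 + 0.888/1.45×10^-4 + 0.908/3.07×10^-5) = 0.04917 rad.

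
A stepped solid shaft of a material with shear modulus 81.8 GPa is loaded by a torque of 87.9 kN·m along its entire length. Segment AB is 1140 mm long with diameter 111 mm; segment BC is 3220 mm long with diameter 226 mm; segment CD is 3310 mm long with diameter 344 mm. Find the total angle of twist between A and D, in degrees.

5.63°

J_AB = π(0.111)⁴/32 = 1.49×10^-5 m⁴; J_BC = π(0.226)⁴/32 = 2.56×10^-4 m⁴; J_CD = π(0.344)⁴/32 = 1.37×10^-3 m⁴.
θ = (T/G)·Σ L_i/J_i = (87900/81.8×10⁹)·(1.14/1.49×10^-5 + 3.22/2.56×10^-4 + 3.31/1.37×10^-3) = 0.09829 rad.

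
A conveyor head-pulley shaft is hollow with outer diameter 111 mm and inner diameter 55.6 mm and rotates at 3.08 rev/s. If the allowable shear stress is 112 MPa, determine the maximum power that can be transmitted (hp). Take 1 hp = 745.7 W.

J = π(d_o⁴ − d_i⁴)/32 = π(0.111⁴ − 0.0556⁴)/32 = 1.397×10^-5 m⁴.
T_max = τ_allow·J/r = 1.12×10^8 × 1.397×10^-5 / 0.0555 = 28180 N·m.
ω = 2π·3.08 = 19.35 rad/s, so P_max = T_max·ω = 5.454×10^5 W.

731 hp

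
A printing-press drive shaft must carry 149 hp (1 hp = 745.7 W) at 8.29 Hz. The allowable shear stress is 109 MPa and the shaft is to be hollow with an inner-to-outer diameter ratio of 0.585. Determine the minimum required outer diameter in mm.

ω = 2π·8.29 = 52.09 rad/s, so T = P/ω = 149×745.7 / 52.09 = 2133 N·m.
For a hollow shaft with d_i/d_o = 0.585: τ_max = 16T/(π d_o³ (1−k⁴)), so d_o = [16T/(π τ_allow (1−k⁴))]^(1/3) = [16·2133/(π·1.09×10^8·0.8829)]^(1/3) = 0.04833 m.

48.3 mm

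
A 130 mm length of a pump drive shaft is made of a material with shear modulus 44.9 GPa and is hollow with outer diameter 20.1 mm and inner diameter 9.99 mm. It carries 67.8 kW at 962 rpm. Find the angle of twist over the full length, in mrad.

130 mrad

ω = 2π·962/60 = 100.7 rad/s, so T = P/ω = 67.8×10³ / 100.7 = 673.0 N·m.
J = π(d_o⁴ − d_i⁴)/32 = π(0.0201⁴ − 0.00999⁴)/32 = 1.505×10^-8 m⁴.
θ = T·L/(G·J) = 673.0 × 0.130 / (44.9×10⁹ × 1.505×10^-8) = 0.1295 rad.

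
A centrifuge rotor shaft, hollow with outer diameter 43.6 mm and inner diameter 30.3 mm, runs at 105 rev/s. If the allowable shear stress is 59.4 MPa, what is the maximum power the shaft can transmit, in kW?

489 kW

J = π(d_o⁴ − d_i⁴)/32 = π(0.0436⁴ − 0.0303⁴)/32 = 2.720×10^-7 m⁴.
T_max = τ_allow·J/r = 5.94×10^7 × 2.720×10^-7 / 0.0218 = 741.2 N·m.
ω = 2π·105 = 659.7 rad/s, so P_max = T_max·ω = 4.890×10^5 W.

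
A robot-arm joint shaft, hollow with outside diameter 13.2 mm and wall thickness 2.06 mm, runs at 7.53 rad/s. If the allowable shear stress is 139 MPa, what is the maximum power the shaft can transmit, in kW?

J = π(d_o⁴ − d_i⁴)/32 = π(0.0132⁴ − 0.00908⁴)/32 = 2.313×10^-9 m⁴.
T_max = τ_allow·J/r = 1.39×10^8 × 2.313×10^-9 / 0.00660 = 48.72 N·m.
ω = 7.53 rad/s, so P_max = T_max·ω = 366.8 W.

0.367 kW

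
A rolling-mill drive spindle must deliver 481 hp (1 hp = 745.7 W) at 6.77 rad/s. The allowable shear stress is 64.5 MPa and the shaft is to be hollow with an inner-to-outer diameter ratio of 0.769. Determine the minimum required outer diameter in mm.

186 mm

ω = 6.77 rad/s, so T = P/ω = 481×745.7 / 6.770 = 52980 N·m.
For a hollow shaft with d_i/d_o = 0.769: τ_max = 16T/(π d_o³ (1−k⁴)), so d_o = [16T/(π τ_allow (1−k⁴))]^(1/3) = [16·52980/(π·6.45×10^7·0.6503)]^(1/3) = 0.1860 m.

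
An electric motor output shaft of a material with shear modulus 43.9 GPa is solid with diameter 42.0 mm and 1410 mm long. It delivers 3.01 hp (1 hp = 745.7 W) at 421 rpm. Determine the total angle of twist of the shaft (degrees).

ω = 2π·421/60 = 44.09 rad/s, so T = P/ω = 3.01×745.7 / 44.09 = 50.91 N·m.
J = πd⁴/32 = π(0.0420)⁴/32 = 3.055×10^-7 m⁴.
θ = T·L/(G·J) = 50.91 × 1.41 / (43.9×10⁹ × 3.055×10^-7) = 5.353×10^-3 rad.

0.307°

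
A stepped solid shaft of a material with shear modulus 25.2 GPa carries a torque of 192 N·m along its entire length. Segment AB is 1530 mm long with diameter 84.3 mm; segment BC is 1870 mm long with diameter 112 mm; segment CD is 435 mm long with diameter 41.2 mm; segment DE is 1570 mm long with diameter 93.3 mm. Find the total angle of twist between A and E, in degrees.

0.951°

J_AB = π(0.0843)⁴/32 = 4.96×10^-6 m⁴; J_BC = π(0.112)⁴/32 = 1.54×10^-5 m⁴; J_CD = π(0.0412)⁴/32 = 2.83×10^-7 m⁴; J_DE = π(0.0933)⁴/32 = 7.44×10^-6 m⁴.
θ = (T/G)·Σ L_i/J_i = (192.0/25.2×10⁹)·(1.53/4.96×10^-6 + 1.87/1.54×10^-5 + 0.435/2.83×10^-7 + 1.57/7.44×10^-6) = 0.01660 rad.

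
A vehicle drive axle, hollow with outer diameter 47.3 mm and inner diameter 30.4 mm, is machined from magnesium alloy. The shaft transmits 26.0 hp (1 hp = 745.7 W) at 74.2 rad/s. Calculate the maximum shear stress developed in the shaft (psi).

2200 psi

ω = 74.2 rad/s, so T = P/ω = 26.0×745.7 / 74.20 = 261.3 N·m.
J = π(d_o⁴ − d_i⁴)/32 = π(0.0473⁴ − 0.0304⁴)/32 = 4.076×10^-7 m⁴.
τ_max = T·r/J = 261.3 × 0.0236 / 4.076×10^-7 = 1.516×10^7 Pa.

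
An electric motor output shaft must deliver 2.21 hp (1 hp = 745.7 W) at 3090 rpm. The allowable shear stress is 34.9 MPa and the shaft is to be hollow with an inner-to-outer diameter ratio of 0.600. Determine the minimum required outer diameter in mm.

9.49 mm

ω = 2π·3090/60 = 323.6 rad/s, so T = P/ω = 2.21×745.7 / 323.6 = 5.093 N·m.
For a hollow shaft with d_i/d_o = 0.600: τ_max = 16T/(π d_o³ (1−k⁴)), so d_o = [16T/(π τ_allow (1−k⁴))]^(1/3) = [16·5.093/(π·3.49×10^7·0.8704)]^(1/3) = 0.009487 m.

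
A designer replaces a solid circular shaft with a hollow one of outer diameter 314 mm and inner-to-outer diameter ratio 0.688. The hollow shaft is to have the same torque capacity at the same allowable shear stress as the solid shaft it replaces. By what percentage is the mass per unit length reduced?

37.6 %

Equal τ_max and T ⇒ the solid shaft needs d_s³ = d_o³(1−k⁴), so d_s = 314·(1−0.688⁴)^(1/3) = 288.5 mm.
Area ratio A_h/A_s = d_o²(1−k²)/d_s² = (1−k²)/(1−k⁴)^(2/3) = 0.6237.
Mass saving = 1 − 0.6237 = 37.6 %.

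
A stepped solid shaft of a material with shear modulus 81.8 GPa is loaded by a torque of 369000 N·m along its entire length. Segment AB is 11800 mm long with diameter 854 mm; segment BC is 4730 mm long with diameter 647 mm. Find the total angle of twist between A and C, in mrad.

2.26 mrad

J_AB = π(0.854)⁴/32 = 0.0522 m⁴; J_BC = π(0.647)⁴/32 = 0.0172 m⁴.
θ = (T/G)·Σ L_i/J_i = (369000/81.8×10⁹)·(11.8/0.0522 + 4.73/0.0172) = 2.260×10^-3 rad.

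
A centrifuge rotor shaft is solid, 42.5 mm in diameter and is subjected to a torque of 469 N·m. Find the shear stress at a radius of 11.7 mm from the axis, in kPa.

J = πd⁴/32 = π(0.0425)⁴/32 = 3.203×10^-7 m⁴.
Shear stress varies linearly with radius: τ = T·r/J = 469.0 × 0.0117 / 3.203×10^-7 = 1.713×10^7 Pa.

17100 kPa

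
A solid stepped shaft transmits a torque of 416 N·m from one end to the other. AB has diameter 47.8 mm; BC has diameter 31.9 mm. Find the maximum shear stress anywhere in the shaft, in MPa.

Under the same torque, τ_max = 16T/(πd³) is largest where d is smallest — segment BC (d = 31.9 mm).
τ_max = 16·416.0/(π·(0.0319)³) = 6.527×10^7 Pa.

65.3 MPa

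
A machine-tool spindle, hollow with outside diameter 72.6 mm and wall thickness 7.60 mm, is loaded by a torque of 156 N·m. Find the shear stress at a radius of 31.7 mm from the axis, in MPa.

J = π(d_o⁴ − d_i⁴)/32 = π(0.0726⁴ − 0.0574⁴)/32 = 1.662×10^-6 m⁴.
Shear stress varies linearly with radius: τ = T·r/J = 156.0 × 0.0317 / 1.662×10^-6 = 2.976×10^6 Pa.

2.98 MPa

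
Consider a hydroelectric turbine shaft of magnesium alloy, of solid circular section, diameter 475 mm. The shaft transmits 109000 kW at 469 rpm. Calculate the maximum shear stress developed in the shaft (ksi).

15.3 ksi

ω = 2π·469/60 = 49.11 rad/s, so T = P/ω = 109000×10³ / 49.11 = 2.219e6 N·m.
J = πd⁴/32 = π(0.475)⁴/32 = 4.998×10^-3 m⁴.
τ_max = T·r/J = 2.219e6 × 0.237 / 4.998×10^-3 = 1.055×10^8 Pa.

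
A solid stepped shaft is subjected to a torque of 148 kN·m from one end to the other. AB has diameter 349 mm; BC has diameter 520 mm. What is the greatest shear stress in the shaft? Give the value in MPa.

Under the same torque, τ_max = 16T/(πd³) is largest where d is smallest — segment AB (d = 349 mm).
τ_max = 16·148000/(π·(0.349)³) = 1.773×10^7 Pa.

17.7 MPa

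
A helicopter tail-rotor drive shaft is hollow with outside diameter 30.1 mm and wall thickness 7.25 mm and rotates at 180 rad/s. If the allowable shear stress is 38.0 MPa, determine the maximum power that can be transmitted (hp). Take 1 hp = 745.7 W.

J = π(d_o⁴ − d_i⁴)/32 = π(0.0301⁴ − 0.0156⁴)/32 = 7.477×10^-8 m⁴.
T_max = τ_allow·J/r = 3.80×10^7 × 7.477×10^-8 / 0.0151 = 188.8 N·m.
ω = 180 rad/s, so P_max = T_max·ω = 3.398×10^4 W.

45.6 hp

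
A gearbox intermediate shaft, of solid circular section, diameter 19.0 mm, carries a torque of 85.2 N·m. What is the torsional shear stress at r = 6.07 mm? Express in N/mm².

40.4 N/mm²

J = πd⁴/32 = π(0.0190)⁴/32 = 1.279×10^-8 m⁴.
Shear stress varies linearly with radius: τ = T·r/J = 85.20 × 0.00607 / 1.279×10^-8 = 4.042×10^7 Pa.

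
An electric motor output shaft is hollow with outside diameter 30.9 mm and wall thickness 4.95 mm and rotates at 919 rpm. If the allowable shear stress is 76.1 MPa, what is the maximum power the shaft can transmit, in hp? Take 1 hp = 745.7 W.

44.8 hp

J = π(d_o⁴ − d_i⁴)/32 = π(0.0309⁴ − 0.0210⁴)/32 = 7.041×10^-8 m⁴.
T_max = τ_allow·J/r = 7.61×10^7 × 7.041×10^-8 / 0.0154 = 346.8 N·m.
ω = 2π·919/60 = 96.24 rad/s, so P_max = T_max·ω = 3.338×10^4 W.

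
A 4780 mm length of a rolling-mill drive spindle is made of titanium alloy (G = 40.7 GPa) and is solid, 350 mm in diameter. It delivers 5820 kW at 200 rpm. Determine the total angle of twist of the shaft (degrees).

1.27°

ω = 2π·200/60 = 20.94 rad/s, so T = P/ω = 5820×10³ / 20.94 = 277900 N·m.
J = πd⁴/32 = π(0.350)⁴/32 = 1.473×10^-3 m⁴.
θ = T·L/(G·J) = 277900 × 4.78 / (40.7×10⁹ × 1.473×10^-3) = 0.02215 rad.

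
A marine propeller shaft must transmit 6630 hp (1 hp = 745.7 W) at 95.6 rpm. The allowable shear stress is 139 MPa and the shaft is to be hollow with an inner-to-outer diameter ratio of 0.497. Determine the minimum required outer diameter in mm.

268 mm

ω = 2π·95.6/60 = 10.01 rad/s, so T = P/ω = 6630×745.7 / 10.01 = 493800 N·m.
For a hollow shaft with d_i/d_o = 0.497: τ_max = 16T/(π d_o³ (1−k⁴)), so d_o = [16T/(π τ_allow (1−k⁴))]^(1/3) = [16·493800/(π·1.39×10^8·0.9390)]^(1/3) = 0.2681 m.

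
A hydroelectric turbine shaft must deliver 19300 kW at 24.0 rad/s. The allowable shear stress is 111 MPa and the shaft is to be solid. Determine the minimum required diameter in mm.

ω = 24.0 rad/s, so T = P/ω = 19300×10³ / 24.00 = 804200 N·m.
For a solid shaft τ_max = 16T/(πd³), so d = (16T/(π τ_allow))^(1/3) = (16·804200/(π·1.11×10^8))^(1/3) = 0.3329 m.

333 mm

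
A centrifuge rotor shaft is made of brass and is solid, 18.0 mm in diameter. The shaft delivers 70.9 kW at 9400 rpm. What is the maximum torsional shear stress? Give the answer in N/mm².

ω = 2π·9400/60 = 984.4 rad/s, so T = P/ω = 70.9×10³ / 984.4 = 72.03 N·m.
J = πd⁴/32 = π(0.0180)⁴/32 = 1.031×10^-8 m⁴.
τ_max = T·r/J = 72.03 × 0.00900 / 1.031×10^-8 = 6.290×10^7 Pa.

62.9 N/mm²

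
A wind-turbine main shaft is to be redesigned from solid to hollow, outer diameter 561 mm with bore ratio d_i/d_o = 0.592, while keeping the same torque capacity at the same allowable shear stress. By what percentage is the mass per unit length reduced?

29.1 %

Equal τ_max and T ⇒ the solid shaft needs d_s³ = d_o³(1−k⁴), so d_s = 561·(1−0.592⁴)^(1/3) = 537.0 mm.
Area ratio A_h/A_s = d_o²(1−k²)/d_s² = (1−k²)/(1−k⁴)^(2/3) = 0.7088.
Mass saving = 1 − 0.7088 = 29.1 %.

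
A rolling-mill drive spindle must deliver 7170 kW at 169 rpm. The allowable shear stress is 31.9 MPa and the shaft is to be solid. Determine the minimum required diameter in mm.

401 mm

ω = 2π·169/60 = 17.70 rad/s, so T = P/ω = 7170×10³ / 17.70 = 405100 N·m.
For a solid shaft τ_max = 16T/(πd³), so d = (16T/(π τ_allow))^(1/3) = (16·405100/(π·3.19×10^7))^(1/3) = 0.4014 m.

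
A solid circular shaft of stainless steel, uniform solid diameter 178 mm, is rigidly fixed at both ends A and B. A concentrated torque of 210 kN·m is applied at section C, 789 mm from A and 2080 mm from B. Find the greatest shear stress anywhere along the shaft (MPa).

137 MPa

With uniform GJ and both ends fixed, compatibility θ_AC = θ_CB gives T_A·a = T_B·b, together with T_A + T_B = T₀.
T_A = T₀·b/(a+b) = 210000·2080/2869 = 152200 N·m; T_B = 57750 N·m.
τ in each portion: τ_AC = 1.37×10^8 Pa, τ_CB = 5.22×10^7 Pa; maximum is in AC.
τ_max = T_AC·r/J = 152200·0.0890/9.86×10^-5 = 1.375×10^8 Pa.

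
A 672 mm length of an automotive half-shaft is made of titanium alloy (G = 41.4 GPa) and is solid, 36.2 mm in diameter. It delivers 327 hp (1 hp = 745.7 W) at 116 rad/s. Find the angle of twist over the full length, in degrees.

ω = 116 rad/s, so T = P/ω = 327×745.7 / 116.0 = 2102 N·m.
J = πd⁴/32 = π(0.0362)⁴/32 = 1.686×10^-7 m⁴.
θ = T·L/(G·J) = 2102 × 0.672 / (41.4×10⁹ × 1.686×10^-7) = 0.2024 rad.

11.6°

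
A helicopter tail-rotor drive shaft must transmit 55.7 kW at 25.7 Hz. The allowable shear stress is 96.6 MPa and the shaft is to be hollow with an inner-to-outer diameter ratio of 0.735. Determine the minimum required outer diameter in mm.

ω = 2π·25.7 = 161.5 rad/s, so T = P/ω = 55.7×10³ / 161.5 = 344.9 N·m.
For a hollow shaft with d_i/d_o = 0.735: τ_max = 16T/(π d_o³ (1−k⁴)), so d_o = [16T/(π τ_allow (1−k⁴))]^(1/3) = [16·344.9/(π·9.66×10^7·0.7082)]^(1/3) = 0.02950 m.

29.5 mm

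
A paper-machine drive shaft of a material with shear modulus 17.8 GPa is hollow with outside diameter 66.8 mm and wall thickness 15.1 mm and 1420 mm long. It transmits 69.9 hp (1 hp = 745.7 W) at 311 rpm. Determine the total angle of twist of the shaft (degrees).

ω = 2π·311/60 = 32.57 rad/s, so T = P/ω = 69.9×745.7 / 32.57 = 1600 N·m.
J = π(d_o⁴ − d_i⁴)/32 = π(0.0668⁴ − 0.0366⁴)/32 = 1.779×10^-6 m⁴.
θ = T·L/(G·J) = 1600 × 1.42 / (17.8×10⁹ × 1.779×10^-6) = 0.07178 rad.

4.11°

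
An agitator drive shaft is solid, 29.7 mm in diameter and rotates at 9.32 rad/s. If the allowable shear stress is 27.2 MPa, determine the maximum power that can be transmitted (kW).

1.30 kW

J = πd⁴/32 = π(0.0297)⁴/32 = 7.639×10^-8 m⁴.
T_max = τ_allow·J/r = 2.72×10^7 × 7.639×10^-8 / 0.0149 = 139.9 N·m.
ω = 9.32 rad/s, so P_max = T_max·ω = 1304 W.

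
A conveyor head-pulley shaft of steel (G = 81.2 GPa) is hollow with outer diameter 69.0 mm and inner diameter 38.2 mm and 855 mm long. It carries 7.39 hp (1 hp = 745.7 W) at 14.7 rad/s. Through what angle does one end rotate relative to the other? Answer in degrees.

0.112°

ω = 14.7 rad/s, so T = P/ω = 7.39×745.7 / 14.70 = 374.9 N·m.
J = π(d_o⁴ − d_i⁴)/32 = π(0.0690⁴ − 0.0382⁴)/32 = 2.016×10^-6 m⁴.
θ = T·L/(G·J) = 374.9 × 0.855 / (81.2×10⁹ × 2.016×10^-6) = 1.958×10^-3 rad.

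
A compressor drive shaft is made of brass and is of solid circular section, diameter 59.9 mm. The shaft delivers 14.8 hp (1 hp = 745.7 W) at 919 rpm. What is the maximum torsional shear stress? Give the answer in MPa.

ω = 2π·919/60 = 96.24 rad/s, so T = P/ω = 14.8×745.7 / 96.24 = 114.7 N·m.
J = πd⁴/32 = π(0.0599)⁴/32 = 1.264×10^-6 m⁴.
τ_max = T·r/J = 114.7 × 0.0300 / 1.264×10^-6 = 2.718×10^6 Pa.

2.72 MPa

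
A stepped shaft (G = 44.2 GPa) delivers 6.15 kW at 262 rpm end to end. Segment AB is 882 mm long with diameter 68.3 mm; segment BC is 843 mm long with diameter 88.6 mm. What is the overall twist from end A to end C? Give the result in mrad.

ω = 2π·262/60 = 27.44 rad/s, so T = P/ω = 6.15×10³ / 27.44 = 224.2 N·m.
J_AB = π(0.0683)⁴/32 = 2.14×10^-6 m⁴; J_BC = π(0.0886)⁴/32 = 6.05×10^-6 m⁴.
θ = (T/G)·Σ L_i/J_i = (224.2/44.2×10⁹)·(0.882/2.14×10^-6 + 0.843/6.05×10^-6) = 2.800×10^-3 rad.

2.80 mrad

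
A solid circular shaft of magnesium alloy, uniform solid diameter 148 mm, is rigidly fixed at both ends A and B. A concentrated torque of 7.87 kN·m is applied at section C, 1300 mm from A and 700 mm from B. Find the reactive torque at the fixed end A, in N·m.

2750 N·m

With uniform GJ and both ends fixed, compatibility θ_AC = θ_CB gives T_A·a = T_B·b, together with T_A + T_B = T₀.
T_A = T₀·b/(a+b) = 7870·700/2000 = 2754 N·m; T_B = 5116 N·m.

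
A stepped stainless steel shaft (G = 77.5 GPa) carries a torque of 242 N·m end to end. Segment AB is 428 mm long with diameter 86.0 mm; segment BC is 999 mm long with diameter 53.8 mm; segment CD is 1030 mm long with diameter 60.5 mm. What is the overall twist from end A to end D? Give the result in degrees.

J_AB = π(0.0860)⁴/32 = 5.37×10^-6 m⁴; J_BC = π(0.0538)⁴/32 = 8.22×10^-7 m⁴; J_CD = π(0.0605)⁴/32 = 1.32×10^-6 m⁴.
θ = (T/G)·Σ L_i/J_i = (242.0/77.5×10⁹)·(0.428/5.37×10^-6 + 0.999/8.22×10^-7 + 1.03/1.32×10^-6) = 6.487×10^-3 rad.

0.372°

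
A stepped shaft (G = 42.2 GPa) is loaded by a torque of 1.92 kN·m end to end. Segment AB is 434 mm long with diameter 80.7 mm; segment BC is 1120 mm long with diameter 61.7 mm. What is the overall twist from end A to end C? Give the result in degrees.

2.32°

J_AB = π(0.0807)⁴/32 = 4.16×10^-6 m⁴; J_BC = π(0.0617)⁴/32 = 1.42×10^-6 m⁴.
θ = (T/G)·Σ L_i/J_i = (1920/42.2×10⁹)·(0.434/4.16×10^-6 + 1.12/1.42×10^-6) = 0.04056 rad.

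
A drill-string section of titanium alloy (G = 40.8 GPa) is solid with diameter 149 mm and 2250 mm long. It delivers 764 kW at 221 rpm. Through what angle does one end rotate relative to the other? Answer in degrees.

ω = 2π·221/60 = 23.14 rad/s, so T = P/ω = 764×10³ / 23.14 = 33010 N·m.
J = πd⁴/32 = π(0.149)⁴/32 = 4.839×10^-5 m⁴.
θ = T·L/(G·J) = 33010 × 2.25 / (40.8×10⁹ × 4.839×10^-5) = 0.03762 rad.

2.16°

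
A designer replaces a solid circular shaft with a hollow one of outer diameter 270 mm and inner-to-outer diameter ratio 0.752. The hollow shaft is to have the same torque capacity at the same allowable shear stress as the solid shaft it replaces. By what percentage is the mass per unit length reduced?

Equal τ_max and T ⇒ the solid shaft needs d_s³ = d_o³(1−k⁴), so d_s = 270·(1−0.752⁴)^(1/3) = 237.5 mm.
Area ratio A_h/A_s = d_o²(1−k²)/d_s² = (1−k²)/(1−k⁴)^(2/3) = 0.5618.
Mass saving = 1 − 0.5618 = 43.8 %.

43.8 %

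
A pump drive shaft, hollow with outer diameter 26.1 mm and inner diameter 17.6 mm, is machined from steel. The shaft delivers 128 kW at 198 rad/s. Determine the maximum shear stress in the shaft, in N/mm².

233 N/mm²

ω = 198 rad/s, so T = P/ω = 128×10³ / 198.0 = 646.5 N·m.
J = π(d_o⁴ − d_i⁴)/32 = π(0.0261⁴ − 0.0176⁴)/32 = 3.614×10^-8 m⁴.
τ_max = T·r/J = 646.5 × 0.0131 / 3.614×10^-8 = 2.335×10^8 Pa.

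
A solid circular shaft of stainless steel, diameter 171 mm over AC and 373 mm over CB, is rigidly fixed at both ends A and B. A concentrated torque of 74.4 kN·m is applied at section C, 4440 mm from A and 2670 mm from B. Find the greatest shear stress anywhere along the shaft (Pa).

7.11e6 Pa

Compatibility: T_A·a/J_AC = T_B·b/J_CB with T_A + T_B = T₀.
J_AC = 8.39×10^-5 m⁴, J_CB = 1.90×10^-3 m⁴, so T_A = T₀·(J_AC/a)/((J_AC/a)+(J_CB/b)) = 1925 N·m, T_B = 72470 N·m.
τ in each portion: τ_AC = 1.96×10^6 Pa, τ_CB = 7.11×10^6 Pa; maximum is in CB.
τ_max = T_CB·r/J = 72470·0.186/1.90×10^-3 = 7.113×10^6 Pa.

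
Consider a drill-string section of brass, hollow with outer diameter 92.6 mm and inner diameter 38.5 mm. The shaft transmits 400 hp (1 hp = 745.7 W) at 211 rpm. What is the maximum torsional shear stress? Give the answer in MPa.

ω = 2π·211/60 = 22.10 rad/s, so T = P/ω = 400×745.7 / 22.10 = 13500 N·m.
J = π(d_o⁴ − d_i⁴)/32 = π(0.0926⁴ − 0.0385⁴)/32 = 7.003×10^-6 m⁴.
τ_max = T·r/J = 13500 × 0.0463 / 7.003×10^-6 = 8.925×10^7 Pa.

89.3 MPa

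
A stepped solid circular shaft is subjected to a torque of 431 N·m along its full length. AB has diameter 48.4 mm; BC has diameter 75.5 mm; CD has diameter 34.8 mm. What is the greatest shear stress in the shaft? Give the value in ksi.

Under the same torque, τ_max = 16T/(πd³) is largest where d is smallest — segment CD (d = 34.8 mm).
τ_max = 16·431.0/(π·(0.0348)³) = 5.208×10^7 Pa.

7.55 ksi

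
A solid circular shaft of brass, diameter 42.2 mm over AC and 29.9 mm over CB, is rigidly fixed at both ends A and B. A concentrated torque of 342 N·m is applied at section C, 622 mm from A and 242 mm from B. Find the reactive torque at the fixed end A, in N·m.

208 N·m

Compatibility: T_A·a/J_AC = T_B·b/J_CB with T_A + T_B = T₀.
J_AC = 3.11×10^-7 m⁴, J_CB = 7.85×10^-8 m⁴, so T_A = T₀·(J_AC/a)/((J_AC/a)+(J_CB/b)) = 207.6 N·m, T_B = 134.4 N·m.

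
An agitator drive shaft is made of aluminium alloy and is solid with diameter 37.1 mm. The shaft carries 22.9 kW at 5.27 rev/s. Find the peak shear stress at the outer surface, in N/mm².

69.0 N/mm²

ω = 2π·5.27 = 33.11 rad/s, so T = P/ω = 22.9×10³ / 33.11 = 691.6 N·m.
J = πd⁴/32 = π(0.0371)⁴/32 = 1.860×10^-7 m⁴.
τ_max = T·r/J = 691.6 × 0.0186 / 1.860×10^-7 = 6.898×10^7 Pa.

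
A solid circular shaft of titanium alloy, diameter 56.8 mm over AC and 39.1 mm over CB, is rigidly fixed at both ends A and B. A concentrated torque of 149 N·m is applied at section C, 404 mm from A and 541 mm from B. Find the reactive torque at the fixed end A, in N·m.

128 N·m

Compatibility: T_A·a/J_AC = T_B·b/J_CB with T_A + T_B = T₀.
J_AC = 1.02×10^-6 m⁴, J_CB = 2.29×10^-7 m⁴, so T_A = T₀·(J_AC/a)/((J_AC/a)+(J_CB/b)) = 127.6 N·m, T_B = 21.40 N·m.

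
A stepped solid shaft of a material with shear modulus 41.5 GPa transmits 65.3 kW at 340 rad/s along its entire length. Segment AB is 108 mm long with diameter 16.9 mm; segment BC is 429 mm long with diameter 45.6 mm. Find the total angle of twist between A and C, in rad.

ω = 340 rad/s, so T = P/ω = 65.3×10³ / 340.0 = 192.1 N·m.
J_AB = π(0.0169)⁴/32 = 8.01×10^-9 m⁴; J_BC = π(0.0456)⁴/32 = 4.24×10^-7 m⁴.
θ = (T/G)·Σ L_i/J_i = (192.1/41.5×10⁹)·(0.108/8.01×10^-9 + 0.429/4.24×10^-7) = 0.06709 rad.

0.0671 rad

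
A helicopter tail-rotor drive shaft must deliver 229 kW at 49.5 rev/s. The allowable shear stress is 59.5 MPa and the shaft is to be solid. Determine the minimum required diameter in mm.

39.8 mm

ω = 2π·49.5 = 311.0 rad/s, so T = P/ω = 229×10³ / 311.0 = 736.3 N·m.
For a solid shaft τ_max = 16T/(πd³), so d = (16T/(π τ_allow))^(1/3) = (16·736.3/(π·5.95×10^7))^(1/3) = 0.03980 m.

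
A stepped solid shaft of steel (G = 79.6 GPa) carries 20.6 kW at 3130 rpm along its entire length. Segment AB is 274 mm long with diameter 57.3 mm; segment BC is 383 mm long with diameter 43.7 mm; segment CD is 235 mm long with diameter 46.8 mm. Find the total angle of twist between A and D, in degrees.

0.0827°

ω = 2π·3130/60 = 327.8 rad/s, so T = P/ω = 20.6×10³ / 327.8 = 62.85 N·m.
J_AB = π(0.0573)⁴/32 = 1.06×10^-6 m⁴; J_BC = π(0.0437)⁴/32 = 3.58×10^-7 m⁴; J_CD = π(0.0468)⁴/32 = 4.71×10^-7 m⁴.
θ = (T/G)·Σ L_i/J_i = (62.85/79.6×10⁹)·(0.274/1.06×10^-6 + 0.383/3.58×10^-7 + 0.235/4.71×10^-7) = 1.443×10^-3 rad.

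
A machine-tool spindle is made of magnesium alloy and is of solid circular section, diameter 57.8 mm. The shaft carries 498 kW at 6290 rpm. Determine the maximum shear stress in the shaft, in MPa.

19.9 MPa

ω = 2π·6290/60 = 658.7 rad/s, so T = P/ω = 498×10³ / 658.7 = 756.0 N·m.
J = πd⁴/32 = π(0.0578)⁴/32 = 1.096×10^-6 m⁴.
τ_max = T·r/J = 756.0 × 0.0289 / 1.096×10^-6 = 1.994×10^7 Pa.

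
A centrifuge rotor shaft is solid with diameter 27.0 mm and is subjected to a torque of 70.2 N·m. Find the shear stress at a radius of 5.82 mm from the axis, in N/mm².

J = πd⁴/32 = π(0.0270)⁴/32 = 5.217×10^-8 m⁴.
Shear stress varies linearly with radius: τ = T·r/J = 70.20 × 0.00582 / 5.217×10^-8 = 7.831×10^6 Pa.

7.83 N/mm²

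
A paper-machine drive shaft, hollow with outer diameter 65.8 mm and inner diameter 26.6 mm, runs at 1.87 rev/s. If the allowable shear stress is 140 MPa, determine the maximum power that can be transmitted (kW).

89.6 kW

J = π(d_o⁴ − d_i⁴)/32 = π(0.0658⁴ − 0.0266⁴)/32 = 1.791×10^-6 m⁴.
T_max = τ_allow·J/r = 1.40×10^8 × 1.791×10^-6 / 0.0329 = 7622 N·m.
ω = 2π·1.87 = 11.75 rad/s, so P_max = T_max·ω = 8.956×10^4 W.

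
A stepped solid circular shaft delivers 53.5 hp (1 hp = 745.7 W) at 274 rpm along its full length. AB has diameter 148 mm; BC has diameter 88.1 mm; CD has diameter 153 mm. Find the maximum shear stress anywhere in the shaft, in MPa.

10.4 MPa

ω = 2π·274/60 = 28.69 rad/s, so T = P/ω = 53.5×745.7 / 28.69 = 1390 N·m.
Under the same torque, τ_max = 16T/(πd³) is largest where d is smallest — segment BC (d = 88.1 mm).
τ_max = 16·1390/(π·(0.0881)³) = 1.036×10^7 Pa.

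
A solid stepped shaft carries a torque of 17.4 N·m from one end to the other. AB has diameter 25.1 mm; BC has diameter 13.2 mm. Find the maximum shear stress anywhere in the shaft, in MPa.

Under the same torque, τ_max = 16T/(πd³) is largest where d is smallest — segment BC (d = 13.2 mm).
τ_max = 16·17.40/(π·(0.0132)³) = 3.853×10^7 Pa.

38.5 MPa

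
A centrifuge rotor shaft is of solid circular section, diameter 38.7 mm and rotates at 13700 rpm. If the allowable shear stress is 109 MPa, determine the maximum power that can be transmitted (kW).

1780 kW

J = πd⁴/32 = π(0.0387)⁴/32 = 2.202×10^-7 m⁴.
T_max = τ_allow·J/r = 1.09×10^8 × 2.202×10^-7 / 0.0194 = 1240 N·m.
ω = 2π·13700/60 = 1435 rad/s, so P_max = T_max·ω = 1.780×10^6 W.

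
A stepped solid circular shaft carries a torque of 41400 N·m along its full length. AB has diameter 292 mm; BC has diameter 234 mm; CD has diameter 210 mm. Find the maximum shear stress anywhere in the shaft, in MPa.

Under the same torque, τ_max = 16T/(πd³) is largest where d is smallest — segment CD (d = 210 mm).
τ_max = 16·41400/(π·(0.210)³) = 2.277×10^7 Pa.

22.8 MPa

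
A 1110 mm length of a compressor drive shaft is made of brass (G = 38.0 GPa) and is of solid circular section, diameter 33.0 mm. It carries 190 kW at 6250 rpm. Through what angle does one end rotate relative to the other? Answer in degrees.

4.17°

ω = 2π·6250/60 = 654.5 rad/s, so T = P/ω = 190×10³ / 654.5 = 290.3 N·m.
J = πd⁴/32 = π(0.0330)⁴/32 = 1.164×10^-7 m⁴.
θ = T·L/(G·J) = 290.3 × 1.11 / (38.0×10⁹ × 1.164×10^-7) = 0.07283 rad.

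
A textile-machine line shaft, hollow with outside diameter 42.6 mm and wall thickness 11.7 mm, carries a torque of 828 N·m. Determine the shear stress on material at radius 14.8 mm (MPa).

J = π(d_o⁴ − d_i⁴)/32 = π(0.0426⁴ − 0.0192⁴)/32 = 3.100×10^-7 m⁴.
Shear stress varies linearly with radius: τ = T·r/J = 828.0 × 0.0148 / 3.100×10^-7 = 3.953×10^7 Pa.

39.5 MPa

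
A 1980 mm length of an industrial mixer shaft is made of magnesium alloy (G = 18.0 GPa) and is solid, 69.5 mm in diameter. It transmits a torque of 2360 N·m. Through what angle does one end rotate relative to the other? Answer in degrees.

6.49°

J = πd⁴/32 = π(0.0695)⁴/32 = 2.291×10^-6 m⁴.
θ = T·L/(G·J) = 2360 × 1.98 / (18.0×10⁹ × 2.291×10^-6) = 0.1133 rad.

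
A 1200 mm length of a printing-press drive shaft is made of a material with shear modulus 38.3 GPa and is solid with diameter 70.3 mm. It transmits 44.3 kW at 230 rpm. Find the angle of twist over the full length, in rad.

0.0240 rad

ω = 2π·230/60 = 24.09 rad/s, so T = P/ω = 44.3×10³ / 24.09 = 1839 N·m.
J = πd⁴/32 = π(0.0703)⁴/32 = 2.398×10^-6 m⁴.
θ = T·L/(G·J) = 1839 × 1.20 / (38.3×10⁹ × 2.398×10^-6) = 0.02403 rad.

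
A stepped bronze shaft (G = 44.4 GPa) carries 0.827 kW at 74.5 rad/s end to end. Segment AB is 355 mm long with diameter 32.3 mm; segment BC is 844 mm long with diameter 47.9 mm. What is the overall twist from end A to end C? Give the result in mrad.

1.24 mrad

ω = 74.5 rad/s, so T = P/ω = 0.827×10³ / 74.50 = 11.10 N·m.
J_AB = π(0.0323)⁴/32 = 1.07×10^-7 m⁴; J_BC = π(0.0479)⁴/32 = 5.17×10^-7 m⁴.
θ = (T/G)·Σ L_i/J_i = (11.10/44.4×10⁹)·(0.355/1.07×10^-7 + 0.844/5.17×10^-7) = 1.239×10^-3 rad.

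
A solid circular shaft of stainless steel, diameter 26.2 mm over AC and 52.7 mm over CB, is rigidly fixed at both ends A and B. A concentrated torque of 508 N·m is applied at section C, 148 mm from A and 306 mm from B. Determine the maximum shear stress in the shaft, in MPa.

Compatibility: T_A·a/J_AC = T_B·b/J_CB with T_A + T_B = T₀.
J_AC = 4.63×10^-8 m⁴, J_CB = 7.57×10^-7 m⁴, so T_A = T₀·(J_AC/a)/((J_AC/a)+(J_CB/b)) = 56.97 N·m, T_B = 451.0 N·m.
τ in each portion: τ_AC = 1.61×10^7 Pa, τ_CB = 1.57×10^7 Pa; maximum is in AC.
τ_max = T_AC·r/J = 56.97·0.0131/4.63×10^-8 = 1.613×10^7 Pa.

16.1 MPa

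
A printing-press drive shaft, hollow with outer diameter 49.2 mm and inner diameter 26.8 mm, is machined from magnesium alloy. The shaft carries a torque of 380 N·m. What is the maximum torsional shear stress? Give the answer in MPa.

J = π(d_o⁴ − d_i⁴)/32 = π(0.0492⁴ − 0.0268⁴)/32 = 5.246×10^-7 m⁴.
τ_max = T·r/J = 380.0 × 0.0246 / 5.246×10^-7 = 1.782×10^7 Pa.

17.8 MPa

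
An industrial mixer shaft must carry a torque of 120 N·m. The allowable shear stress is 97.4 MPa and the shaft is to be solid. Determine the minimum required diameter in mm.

For a solid shaft τ_max = 16T/(πd³), so d = (16T/(π τ_allow))^(1/3) = (16·120.0/(π·9.74×10^7))^(1/3) = 0.01844 m.

18.4 mm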